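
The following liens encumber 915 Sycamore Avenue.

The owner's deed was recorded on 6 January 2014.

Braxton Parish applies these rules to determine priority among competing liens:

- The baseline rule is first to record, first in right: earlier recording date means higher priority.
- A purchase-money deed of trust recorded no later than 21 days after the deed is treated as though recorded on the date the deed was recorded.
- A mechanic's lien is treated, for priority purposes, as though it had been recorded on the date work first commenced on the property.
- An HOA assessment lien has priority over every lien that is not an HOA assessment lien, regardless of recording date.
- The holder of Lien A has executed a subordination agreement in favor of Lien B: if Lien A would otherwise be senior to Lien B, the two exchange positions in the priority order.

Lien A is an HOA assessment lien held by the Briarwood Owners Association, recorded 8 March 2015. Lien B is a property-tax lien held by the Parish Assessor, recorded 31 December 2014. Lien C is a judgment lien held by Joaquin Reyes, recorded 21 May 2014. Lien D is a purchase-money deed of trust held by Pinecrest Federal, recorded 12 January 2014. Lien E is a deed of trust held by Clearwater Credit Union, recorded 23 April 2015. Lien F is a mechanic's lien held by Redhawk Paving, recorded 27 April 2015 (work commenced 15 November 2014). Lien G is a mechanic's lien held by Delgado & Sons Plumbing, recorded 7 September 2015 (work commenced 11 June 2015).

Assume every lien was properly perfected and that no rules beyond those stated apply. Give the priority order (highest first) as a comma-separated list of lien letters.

B, D, C, F, A, E, G

Adjusting effective dates: D relates back to the deed date 6 January 2014; F relates back to 15 November 2014 (work commenced); G's effective date is 11 June 2015, when work began.
As an HOA assessment lien, A is senior to every other lien.
Remaining liens by effective date: D (6 January 2014), C (21 May 2014), F (15 November 2014), B (31 December 2014), E (23 April 2015), G (11 June 2015).
A is senior to B before the subordination, so the two trade places.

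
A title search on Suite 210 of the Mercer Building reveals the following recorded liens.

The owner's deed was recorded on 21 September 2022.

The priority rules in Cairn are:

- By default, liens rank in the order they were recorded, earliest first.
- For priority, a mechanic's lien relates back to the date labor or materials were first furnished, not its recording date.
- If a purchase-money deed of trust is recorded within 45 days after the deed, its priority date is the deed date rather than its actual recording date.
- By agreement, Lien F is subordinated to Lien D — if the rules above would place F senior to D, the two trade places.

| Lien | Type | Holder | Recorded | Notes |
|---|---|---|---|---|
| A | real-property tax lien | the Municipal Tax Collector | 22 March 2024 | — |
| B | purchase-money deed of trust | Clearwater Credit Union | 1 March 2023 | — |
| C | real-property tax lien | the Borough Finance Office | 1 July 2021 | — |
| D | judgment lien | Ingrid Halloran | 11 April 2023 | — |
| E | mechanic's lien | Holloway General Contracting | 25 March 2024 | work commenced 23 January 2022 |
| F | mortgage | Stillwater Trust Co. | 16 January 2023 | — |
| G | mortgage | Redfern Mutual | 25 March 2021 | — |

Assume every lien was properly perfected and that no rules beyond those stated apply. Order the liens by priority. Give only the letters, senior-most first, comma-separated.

G, C, E, D, B, F, A

First, effective dates: B was recorded 161 days after the deed — beyond 45 days — so no relation-back applies; E is treated as recorded 23 January 2022, the work-commencement date.
Ordering by effective date: G (25 March 2021), C (1 July 2021), E (23 January 2022), F (16 January 2023), B (1 March 2023), D (11 April 2023), A (22 March 2024).
The subordination applies — F was senior to D — so F and D swap.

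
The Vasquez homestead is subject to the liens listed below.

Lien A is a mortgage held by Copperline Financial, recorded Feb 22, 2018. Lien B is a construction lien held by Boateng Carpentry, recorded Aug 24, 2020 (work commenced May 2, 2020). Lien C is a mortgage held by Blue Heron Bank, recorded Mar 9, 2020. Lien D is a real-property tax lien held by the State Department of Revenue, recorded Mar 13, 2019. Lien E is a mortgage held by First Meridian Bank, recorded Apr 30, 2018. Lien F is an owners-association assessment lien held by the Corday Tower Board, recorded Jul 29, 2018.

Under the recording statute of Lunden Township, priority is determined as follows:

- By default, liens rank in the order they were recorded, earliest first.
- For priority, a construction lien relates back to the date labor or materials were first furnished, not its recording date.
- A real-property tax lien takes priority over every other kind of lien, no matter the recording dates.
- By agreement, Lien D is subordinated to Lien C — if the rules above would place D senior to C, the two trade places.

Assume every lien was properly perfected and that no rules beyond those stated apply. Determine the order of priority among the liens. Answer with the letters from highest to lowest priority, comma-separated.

C, A, E, F, D, B

Effective dates: B is treated as recorded May 2, 2020, the work-commencement date.
D, as a real-property tax lien, has superpriority and ranks first.
Remaining liens by effective date: A (Feb 22, 2018), E (Apr 30, 2018), F (Jul 29, 2018), C (Mar 9, 2020), B (May 2, 2020).
The subordination applies — D was senior to C — so D and C swap.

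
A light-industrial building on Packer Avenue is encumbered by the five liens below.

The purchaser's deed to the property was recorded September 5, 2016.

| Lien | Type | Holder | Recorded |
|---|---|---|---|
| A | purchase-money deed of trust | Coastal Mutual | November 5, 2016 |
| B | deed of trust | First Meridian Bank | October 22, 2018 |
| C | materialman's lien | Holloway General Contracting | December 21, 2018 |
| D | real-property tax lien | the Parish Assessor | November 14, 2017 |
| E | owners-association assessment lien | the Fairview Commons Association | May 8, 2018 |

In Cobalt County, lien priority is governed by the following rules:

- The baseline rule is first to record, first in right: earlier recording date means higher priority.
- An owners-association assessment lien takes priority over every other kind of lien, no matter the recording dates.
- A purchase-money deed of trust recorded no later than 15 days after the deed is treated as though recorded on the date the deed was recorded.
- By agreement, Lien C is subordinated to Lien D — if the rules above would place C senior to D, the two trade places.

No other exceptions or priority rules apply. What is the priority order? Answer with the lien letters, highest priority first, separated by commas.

First, effective dates: A was recorded 61 days after the deed, outside the 15-day window, so it keeps its recording date.
E, as an owners-association assessment lien, has superpriority and ranks first.
Remaining liens by effective date: A (November 5, 2016), D (November 14, 2017), B (October 22, 2018), C (December 21, 2018).
C is already junior to D, so the subordination agreement changes nothing.

E, A, D, B, C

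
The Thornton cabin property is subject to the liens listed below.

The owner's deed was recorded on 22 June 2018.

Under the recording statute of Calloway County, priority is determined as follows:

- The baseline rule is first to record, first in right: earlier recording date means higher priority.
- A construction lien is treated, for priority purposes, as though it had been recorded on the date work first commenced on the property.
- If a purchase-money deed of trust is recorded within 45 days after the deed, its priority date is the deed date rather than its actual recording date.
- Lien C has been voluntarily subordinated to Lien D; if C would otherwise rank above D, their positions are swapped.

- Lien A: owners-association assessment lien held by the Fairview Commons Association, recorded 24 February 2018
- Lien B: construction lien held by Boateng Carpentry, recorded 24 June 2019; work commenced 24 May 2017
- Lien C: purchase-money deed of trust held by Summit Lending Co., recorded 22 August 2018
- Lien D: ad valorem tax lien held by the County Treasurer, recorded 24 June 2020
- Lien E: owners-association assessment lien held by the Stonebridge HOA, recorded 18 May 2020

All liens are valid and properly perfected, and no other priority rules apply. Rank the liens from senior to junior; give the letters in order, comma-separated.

Effective dates: B relates back to 24 May 2017 (work commenced); C was recorded 61 days after the deed, outside the 45-day window, so it keeps its recording date.
By effective date: B (24 May 2017), A (24 February 2018), C (22 August 2018), E (18 May 2020), D (24 June 2020).
C would otherwise be senior to D, so under the subordination agreement C and D exchange positions.

B, A, D, E, C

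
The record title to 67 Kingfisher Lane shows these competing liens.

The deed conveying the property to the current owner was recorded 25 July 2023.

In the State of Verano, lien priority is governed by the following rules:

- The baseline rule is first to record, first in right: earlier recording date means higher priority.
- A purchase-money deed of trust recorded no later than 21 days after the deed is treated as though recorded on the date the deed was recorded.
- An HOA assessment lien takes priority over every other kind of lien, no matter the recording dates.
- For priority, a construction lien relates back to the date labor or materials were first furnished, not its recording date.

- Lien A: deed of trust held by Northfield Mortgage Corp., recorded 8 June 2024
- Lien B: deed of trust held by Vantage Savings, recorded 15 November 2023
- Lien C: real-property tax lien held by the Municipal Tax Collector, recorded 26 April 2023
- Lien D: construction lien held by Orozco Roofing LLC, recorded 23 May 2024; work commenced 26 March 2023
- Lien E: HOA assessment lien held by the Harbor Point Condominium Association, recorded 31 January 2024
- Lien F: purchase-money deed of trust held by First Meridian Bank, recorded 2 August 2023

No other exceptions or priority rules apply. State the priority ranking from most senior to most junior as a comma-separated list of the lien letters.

Adjusting effective dates: D relates back to 26 March 2023 (work commenced); F's effective date is the deed date, 25 July 2023.
E, as an HOA assessment lien, has superpriority and ranks first.
Remaining liens by effective date: D (26 March 2023), C (26 April 2023), F (25 July 2023), B (15 November 2023), A (8 June 2024).

E, D, C, F, B, A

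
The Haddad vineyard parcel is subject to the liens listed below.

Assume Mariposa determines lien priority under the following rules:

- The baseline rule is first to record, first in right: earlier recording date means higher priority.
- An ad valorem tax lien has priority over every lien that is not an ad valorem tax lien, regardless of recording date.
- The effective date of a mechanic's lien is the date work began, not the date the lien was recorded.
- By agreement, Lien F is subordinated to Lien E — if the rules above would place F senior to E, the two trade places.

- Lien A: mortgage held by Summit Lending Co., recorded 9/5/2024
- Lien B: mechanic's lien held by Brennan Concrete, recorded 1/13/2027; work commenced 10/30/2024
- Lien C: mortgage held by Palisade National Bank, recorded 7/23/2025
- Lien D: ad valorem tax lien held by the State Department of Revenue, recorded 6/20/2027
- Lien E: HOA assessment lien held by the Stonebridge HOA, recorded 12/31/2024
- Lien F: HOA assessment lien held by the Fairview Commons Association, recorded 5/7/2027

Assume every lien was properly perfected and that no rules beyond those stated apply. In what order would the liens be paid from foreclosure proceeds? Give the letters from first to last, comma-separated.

Adjusting effective dates: B relates back to 10/30/2024 (work commenced).
As an ad valorem tax lien, D is senior to every other lien.
Among the remaining liens, by effective date: A (9/5/2024), B (10/30/2024), E (12/31/2024), C (7/23/2025), F (5/7/2027).
F is already junior to E, so the subordination agreement changes nothing.

D, A, B, E, C, F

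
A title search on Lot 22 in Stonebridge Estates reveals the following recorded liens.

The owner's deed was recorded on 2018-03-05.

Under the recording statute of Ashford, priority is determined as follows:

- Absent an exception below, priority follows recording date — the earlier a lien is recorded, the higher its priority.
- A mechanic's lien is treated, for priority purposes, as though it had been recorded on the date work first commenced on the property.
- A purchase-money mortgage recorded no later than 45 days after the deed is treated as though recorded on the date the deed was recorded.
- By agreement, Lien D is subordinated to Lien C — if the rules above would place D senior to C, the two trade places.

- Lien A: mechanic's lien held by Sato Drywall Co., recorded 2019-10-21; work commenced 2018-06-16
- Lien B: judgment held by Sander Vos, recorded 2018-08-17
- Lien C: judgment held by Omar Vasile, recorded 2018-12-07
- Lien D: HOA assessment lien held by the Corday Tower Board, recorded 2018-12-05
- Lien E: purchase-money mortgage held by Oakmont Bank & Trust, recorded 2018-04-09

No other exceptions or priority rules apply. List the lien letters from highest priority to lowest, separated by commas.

Adjusting effective dates: A relates back to 2018-06-16 (work commenced); E relates back to the deed date 2018-03-05.
Ordering by effective date: E (2018-03-05), A (2018-06-16), B (2018-08-17), D (2018-12-05), C (2018-12-07).
Because D would otherwise rank above C, the subordination swaps them.

E, A, B, C, D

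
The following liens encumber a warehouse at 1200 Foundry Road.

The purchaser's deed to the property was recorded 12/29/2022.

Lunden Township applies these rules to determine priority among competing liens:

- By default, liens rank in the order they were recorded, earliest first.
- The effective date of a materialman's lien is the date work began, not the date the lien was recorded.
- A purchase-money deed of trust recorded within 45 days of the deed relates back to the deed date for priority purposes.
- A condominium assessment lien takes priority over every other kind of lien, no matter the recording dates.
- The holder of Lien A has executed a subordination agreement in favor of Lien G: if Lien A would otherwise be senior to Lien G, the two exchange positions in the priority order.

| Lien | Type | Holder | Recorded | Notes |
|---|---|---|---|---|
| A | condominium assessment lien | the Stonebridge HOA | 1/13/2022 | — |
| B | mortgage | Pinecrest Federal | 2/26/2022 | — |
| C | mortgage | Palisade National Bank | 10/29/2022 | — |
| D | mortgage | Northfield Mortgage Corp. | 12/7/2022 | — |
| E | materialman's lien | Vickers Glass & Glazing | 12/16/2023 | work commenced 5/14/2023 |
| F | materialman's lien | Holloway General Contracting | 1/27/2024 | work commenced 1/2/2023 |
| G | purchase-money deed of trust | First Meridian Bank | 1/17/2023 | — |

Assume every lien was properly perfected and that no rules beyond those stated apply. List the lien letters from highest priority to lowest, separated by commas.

G, B, C, D, A, F, E

First, effective dates: E relates back to 5/14/2023 (work commenced); F relates back to 1/2/2023 (work commenced); G's effective date is the deed date, 12/29/2022.
A is a condominium assessment lien and takes priority over every other lien.
Ordering the rest by effective date: B (2/26/2022), C (10/29/2022), D (12/7/2022), G (12/29/2022), F (1/2/2023), E (5/14/2023).
The subordination applies — A was senior to G — so A and G swap.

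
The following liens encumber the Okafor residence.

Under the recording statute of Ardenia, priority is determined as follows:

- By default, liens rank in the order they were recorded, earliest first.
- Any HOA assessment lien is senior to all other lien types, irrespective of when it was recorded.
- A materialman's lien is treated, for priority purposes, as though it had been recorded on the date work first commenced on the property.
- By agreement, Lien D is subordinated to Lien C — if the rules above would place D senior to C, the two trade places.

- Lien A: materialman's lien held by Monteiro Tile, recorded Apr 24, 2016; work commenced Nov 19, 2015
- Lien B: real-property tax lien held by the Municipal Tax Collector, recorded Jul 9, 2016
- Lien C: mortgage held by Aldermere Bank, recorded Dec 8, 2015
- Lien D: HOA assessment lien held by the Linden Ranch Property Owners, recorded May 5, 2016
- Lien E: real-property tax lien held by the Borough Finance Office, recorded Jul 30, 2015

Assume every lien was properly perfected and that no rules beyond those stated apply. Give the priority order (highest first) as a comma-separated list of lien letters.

C, E, A, D, B

Adjusting effective dates: A is treated as recorded Nov 19, 2015, the work-commencement date.
D is an HOA assessment lien, so it outranks all other liens regardless of date.
Ordering the rest by effective date: E (Jul 30, 2015), A (Nov 19, 2015), C (Dec 8, 2015), B (Jul 9, 2016).
The subordination applies — D was senior to C — so D and C swap.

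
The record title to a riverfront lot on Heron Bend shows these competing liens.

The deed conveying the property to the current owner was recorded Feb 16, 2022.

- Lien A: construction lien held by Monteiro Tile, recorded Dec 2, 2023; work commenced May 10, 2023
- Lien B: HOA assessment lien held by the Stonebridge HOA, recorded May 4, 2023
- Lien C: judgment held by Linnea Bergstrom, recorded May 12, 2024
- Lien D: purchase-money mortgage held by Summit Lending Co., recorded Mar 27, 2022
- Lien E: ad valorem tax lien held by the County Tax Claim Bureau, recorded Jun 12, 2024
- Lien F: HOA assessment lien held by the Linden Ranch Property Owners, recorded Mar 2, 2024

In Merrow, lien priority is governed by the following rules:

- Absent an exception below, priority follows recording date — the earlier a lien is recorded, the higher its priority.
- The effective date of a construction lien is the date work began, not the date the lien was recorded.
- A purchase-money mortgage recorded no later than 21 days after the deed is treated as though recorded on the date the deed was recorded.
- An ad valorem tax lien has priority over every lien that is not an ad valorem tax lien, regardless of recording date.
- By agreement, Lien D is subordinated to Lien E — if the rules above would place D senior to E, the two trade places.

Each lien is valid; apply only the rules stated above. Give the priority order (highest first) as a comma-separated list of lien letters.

E, D, B, A, F, C

Effective dates after the stated exceptions: A relates back to May 10, 2023 (work commenced); D missed the 21-day window (39 days after the deed), so its recording date stands.
E is an ad valorem tax lien and takes priority over every other lien.
Among the remaining liens, by effective date: D (Mar 27, 2022), B (May 4, 2023), A (May 10, 2023), F (Mar 2, 2024), C (May 12, 2024).
D is already junior to E, so the subordination agreement changes nothing.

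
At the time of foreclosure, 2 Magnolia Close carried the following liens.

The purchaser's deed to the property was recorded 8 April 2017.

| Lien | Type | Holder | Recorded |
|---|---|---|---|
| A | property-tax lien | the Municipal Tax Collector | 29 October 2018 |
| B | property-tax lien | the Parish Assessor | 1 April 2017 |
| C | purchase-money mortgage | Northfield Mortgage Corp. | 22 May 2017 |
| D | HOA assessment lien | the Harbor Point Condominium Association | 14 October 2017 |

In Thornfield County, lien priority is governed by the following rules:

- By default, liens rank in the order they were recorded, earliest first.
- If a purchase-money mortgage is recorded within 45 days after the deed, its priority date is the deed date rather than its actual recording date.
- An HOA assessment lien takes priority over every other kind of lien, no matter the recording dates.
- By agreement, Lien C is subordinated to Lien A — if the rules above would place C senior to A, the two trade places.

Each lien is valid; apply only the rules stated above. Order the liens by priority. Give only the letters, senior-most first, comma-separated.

Effective dates after the stated exceptions: C's effective date is the deed date, 8 April 2017.
D, as an HOA assessment lien, has superpriority and ranks first.
Among the remaining liens, by effective date: B (1 April 2017), C (8 April 2017), A (29 October 2018).
C is senior to A before the subordination, so the two trade places.

D, B, A, C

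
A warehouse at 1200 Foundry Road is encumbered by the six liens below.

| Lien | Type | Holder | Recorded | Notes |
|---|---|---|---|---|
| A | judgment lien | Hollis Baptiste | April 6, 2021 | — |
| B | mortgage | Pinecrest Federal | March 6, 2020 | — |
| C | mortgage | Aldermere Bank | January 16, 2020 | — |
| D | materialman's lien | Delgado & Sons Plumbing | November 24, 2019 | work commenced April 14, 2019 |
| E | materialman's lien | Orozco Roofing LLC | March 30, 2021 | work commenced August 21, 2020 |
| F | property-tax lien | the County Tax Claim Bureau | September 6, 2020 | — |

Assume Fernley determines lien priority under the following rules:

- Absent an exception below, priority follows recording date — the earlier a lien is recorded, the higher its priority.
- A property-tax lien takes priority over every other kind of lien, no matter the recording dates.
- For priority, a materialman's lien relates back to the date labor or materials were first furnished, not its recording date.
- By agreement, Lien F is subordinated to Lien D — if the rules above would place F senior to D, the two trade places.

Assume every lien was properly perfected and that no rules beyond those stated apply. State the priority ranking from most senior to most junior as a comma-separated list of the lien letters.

Effective dates: D is treated as recorded April 14, 2019, the work-commencement date; E relates back to August 21, 2020 (work commenced).
As a property-tax lien, F is senior to every other lien.
Among the remaining liens, by effective date: D (April 14, 2019), C (January 16, 2020), B (March 6, 2020), E (August 21, 2020), A (April 6, 2021).
Because F would otherwise rank above D, the subordination swaps them.

D, F, C, B, E, A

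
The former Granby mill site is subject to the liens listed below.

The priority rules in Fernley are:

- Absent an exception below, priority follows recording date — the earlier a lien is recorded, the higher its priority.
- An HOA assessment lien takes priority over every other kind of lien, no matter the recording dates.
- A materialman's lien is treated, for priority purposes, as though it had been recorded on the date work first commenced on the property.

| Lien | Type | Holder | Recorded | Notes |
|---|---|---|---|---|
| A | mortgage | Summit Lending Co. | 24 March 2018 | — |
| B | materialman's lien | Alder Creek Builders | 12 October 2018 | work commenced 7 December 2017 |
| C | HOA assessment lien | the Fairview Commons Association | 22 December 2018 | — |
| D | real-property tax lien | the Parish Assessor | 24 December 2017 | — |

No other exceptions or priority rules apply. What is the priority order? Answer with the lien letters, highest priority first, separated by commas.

C, B, D, A

Effective dates after the stated exceptions: B's effective date is 7 December 2017, when work began.
C is an HOA assessment lien, so it outranks all other liens regardless of date.
The other liens, earliest effective date first: B (7 December 2017), D (24 December 2017), A (24 March 2018).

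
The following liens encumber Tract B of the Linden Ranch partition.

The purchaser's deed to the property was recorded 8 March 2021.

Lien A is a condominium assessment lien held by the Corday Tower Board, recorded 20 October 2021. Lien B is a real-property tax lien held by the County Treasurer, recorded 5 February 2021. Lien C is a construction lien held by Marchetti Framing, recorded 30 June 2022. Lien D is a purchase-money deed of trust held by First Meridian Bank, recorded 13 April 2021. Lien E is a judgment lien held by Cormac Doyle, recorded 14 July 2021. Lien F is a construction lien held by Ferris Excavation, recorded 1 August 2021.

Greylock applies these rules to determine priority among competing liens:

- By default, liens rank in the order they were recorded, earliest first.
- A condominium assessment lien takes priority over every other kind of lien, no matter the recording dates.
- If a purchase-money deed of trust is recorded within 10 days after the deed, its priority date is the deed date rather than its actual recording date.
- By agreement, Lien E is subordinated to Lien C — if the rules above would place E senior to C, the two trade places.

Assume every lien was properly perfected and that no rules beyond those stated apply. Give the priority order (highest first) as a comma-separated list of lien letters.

First, effective dates: D was recorded 36 days after the deed — beyond 10 days — so no relation-back applies.
A, as a condominium assessment lien, has superpriority and ranks first.
Among the remaining liens, by effective date: B (5 February 2021), D (13 April 2021), E (14 July 2021), F (1 August 2021), C (30 June 2022).
E would otherwise be senior to C, so under the subordination agreement E and C exchange positions.

A, B, D, C, F, E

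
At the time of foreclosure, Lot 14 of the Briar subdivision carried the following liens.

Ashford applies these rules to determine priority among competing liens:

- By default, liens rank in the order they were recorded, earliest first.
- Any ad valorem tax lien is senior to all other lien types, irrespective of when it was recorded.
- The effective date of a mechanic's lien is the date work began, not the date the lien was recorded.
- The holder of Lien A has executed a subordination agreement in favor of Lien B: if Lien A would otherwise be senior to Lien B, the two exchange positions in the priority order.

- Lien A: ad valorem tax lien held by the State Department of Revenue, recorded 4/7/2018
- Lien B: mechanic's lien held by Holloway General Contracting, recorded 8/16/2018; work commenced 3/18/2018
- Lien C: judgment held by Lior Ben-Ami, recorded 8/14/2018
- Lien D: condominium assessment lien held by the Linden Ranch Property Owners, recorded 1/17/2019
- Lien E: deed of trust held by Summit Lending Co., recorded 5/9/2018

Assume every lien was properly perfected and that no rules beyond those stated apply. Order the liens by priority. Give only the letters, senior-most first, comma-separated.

B, A, E, C, D

Effective dates: B is treated as recorded 3/18/2018, the work-commencement date.
A is an ad valorem tax lien, so it outranks all other liens regardless of date.
Remaining liens by effective date: B (3/18/2018), E (5/9/2018), C (8/14/2018), D (1/17/2019).
The subordination applies — A was senior to B — so A and B swap.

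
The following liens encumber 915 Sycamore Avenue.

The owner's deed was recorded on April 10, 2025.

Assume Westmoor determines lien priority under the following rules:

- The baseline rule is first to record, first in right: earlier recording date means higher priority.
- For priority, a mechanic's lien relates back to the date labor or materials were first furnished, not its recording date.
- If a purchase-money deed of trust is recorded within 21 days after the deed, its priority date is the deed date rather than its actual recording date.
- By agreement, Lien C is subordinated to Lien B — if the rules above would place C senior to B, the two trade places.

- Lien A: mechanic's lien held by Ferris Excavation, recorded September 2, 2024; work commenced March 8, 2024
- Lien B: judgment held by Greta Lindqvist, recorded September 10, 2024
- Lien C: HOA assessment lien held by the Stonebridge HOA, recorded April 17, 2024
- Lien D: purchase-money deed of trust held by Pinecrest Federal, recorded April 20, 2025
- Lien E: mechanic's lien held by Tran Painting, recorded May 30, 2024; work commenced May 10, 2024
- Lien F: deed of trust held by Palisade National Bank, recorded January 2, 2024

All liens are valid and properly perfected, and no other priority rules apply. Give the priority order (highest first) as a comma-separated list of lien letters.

F, A, B, E, C, D

Effective dates: A is treated as recorded March 8, 2024, the work-commencement date; D was recorded within the 21-day window, so its effective date is the deed date April 10, 2025; E relates back to May 10, 2024 (work commenced).
By effective date: F (January 2, 2024), A (March 8, 2024), C (April 17, 2024), E (May 10, 2024), B (September 10, 2024), D (April 10, 2025).
Because C would otherwise rank above B, the subordination swaps them.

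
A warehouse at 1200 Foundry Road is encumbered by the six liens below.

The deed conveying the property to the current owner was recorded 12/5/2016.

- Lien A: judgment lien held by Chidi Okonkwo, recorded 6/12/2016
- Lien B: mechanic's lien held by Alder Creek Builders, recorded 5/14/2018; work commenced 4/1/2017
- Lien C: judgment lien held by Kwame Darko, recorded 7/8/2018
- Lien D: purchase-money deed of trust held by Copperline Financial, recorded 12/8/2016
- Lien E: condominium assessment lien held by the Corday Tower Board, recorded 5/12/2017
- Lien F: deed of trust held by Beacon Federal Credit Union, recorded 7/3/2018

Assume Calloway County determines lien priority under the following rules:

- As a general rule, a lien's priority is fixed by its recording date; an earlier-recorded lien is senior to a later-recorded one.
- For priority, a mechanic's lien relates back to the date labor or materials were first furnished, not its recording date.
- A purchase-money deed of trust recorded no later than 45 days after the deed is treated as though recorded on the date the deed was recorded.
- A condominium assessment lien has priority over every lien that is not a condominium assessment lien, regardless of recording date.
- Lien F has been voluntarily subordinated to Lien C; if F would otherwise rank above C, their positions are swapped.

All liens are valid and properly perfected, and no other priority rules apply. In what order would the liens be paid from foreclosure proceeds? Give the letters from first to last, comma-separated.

Effective dates: B relates back to 4/1/2017 (work commenced); D was recorded within the 45-day window, so its effective date is the deed date 12/5/2016.
E is a condominium assessment lien, so it outranks all other liens regardless of date.
Ordering the rest by effective date: A (6/12/2016), D (12/5/2016), B (4/1/2017), F (7/3/2018), C (7/8/2018).
F is senior to C before the subordination, so the two trade places.

E, A, D, B, C, F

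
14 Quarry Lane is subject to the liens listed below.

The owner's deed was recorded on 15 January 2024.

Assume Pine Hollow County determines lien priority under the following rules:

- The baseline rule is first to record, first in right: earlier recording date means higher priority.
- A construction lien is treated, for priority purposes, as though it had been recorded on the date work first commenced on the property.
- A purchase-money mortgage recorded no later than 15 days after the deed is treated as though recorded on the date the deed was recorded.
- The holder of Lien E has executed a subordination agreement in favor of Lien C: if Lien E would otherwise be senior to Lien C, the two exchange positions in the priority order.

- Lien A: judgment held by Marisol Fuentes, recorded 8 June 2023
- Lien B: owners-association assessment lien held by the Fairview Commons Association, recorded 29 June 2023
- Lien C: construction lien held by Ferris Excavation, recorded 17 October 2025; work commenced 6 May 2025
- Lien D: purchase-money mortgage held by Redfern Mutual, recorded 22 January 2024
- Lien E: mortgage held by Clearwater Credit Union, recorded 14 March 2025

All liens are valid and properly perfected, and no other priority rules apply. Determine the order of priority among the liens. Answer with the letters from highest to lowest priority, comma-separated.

Effective dates: C is treated as recorded 6 May 2025, the work-commencement date; D relates back to the deed date 15 January 2024.
Sorted by effective date: A (8 June 2023), B (29 June 2023), D (15 January 2024), E (14 March 2025), C (6 May 2025).
Because E would otherwise rank above C, the subordination swaps them.

A, B, D, C, E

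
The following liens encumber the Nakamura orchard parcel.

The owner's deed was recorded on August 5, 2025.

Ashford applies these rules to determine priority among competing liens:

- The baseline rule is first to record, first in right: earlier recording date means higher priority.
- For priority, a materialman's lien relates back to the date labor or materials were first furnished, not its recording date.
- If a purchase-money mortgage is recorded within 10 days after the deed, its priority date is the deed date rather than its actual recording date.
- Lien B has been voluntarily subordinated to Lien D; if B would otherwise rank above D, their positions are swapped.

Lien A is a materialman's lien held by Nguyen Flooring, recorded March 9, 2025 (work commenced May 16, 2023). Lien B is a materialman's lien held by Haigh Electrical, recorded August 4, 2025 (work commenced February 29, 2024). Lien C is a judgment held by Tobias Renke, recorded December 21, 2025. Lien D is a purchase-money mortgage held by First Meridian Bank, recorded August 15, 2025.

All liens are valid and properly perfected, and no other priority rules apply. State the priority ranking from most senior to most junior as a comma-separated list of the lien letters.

Adjusting effective dates: A's effective date is May 16, 2023, when work began; B relates back to February 29, 2024 (work commenced); D's effective date is the deed date, August 5, 2025.
Ordering by effective date: A (May 16, 2023), B (February 29, 2024), D (August 5, 2025), C (December 21, 2025).
The subordination applies — B was senior to D — so B and D swap.

A, D, B, C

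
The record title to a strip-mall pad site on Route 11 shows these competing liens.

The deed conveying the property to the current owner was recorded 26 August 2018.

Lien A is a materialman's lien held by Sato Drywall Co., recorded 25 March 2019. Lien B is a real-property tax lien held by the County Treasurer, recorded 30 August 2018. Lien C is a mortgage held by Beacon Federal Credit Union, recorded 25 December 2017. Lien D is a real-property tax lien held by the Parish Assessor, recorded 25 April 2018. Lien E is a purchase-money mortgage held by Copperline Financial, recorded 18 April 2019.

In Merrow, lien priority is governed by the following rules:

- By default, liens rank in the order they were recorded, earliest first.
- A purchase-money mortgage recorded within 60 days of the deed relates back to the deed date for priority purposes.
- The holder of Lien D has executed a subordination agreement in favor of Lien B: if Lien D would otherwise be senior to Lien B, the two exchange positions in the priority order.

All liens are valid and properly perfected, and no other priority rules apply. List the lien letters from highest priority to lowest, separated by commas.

Adjusting effective dates: E missed the 60-day window (235 days after the deed), so its recording date stands.
By effective date, earliest first: C (25 December 2017), D (25 April 2018), B (30 August 2018), A (25 March 2019), E (18 April 2019).
D would otherwise be senior to B, so under the subordination agreement D and B exchange positions.

C, B, D, A, E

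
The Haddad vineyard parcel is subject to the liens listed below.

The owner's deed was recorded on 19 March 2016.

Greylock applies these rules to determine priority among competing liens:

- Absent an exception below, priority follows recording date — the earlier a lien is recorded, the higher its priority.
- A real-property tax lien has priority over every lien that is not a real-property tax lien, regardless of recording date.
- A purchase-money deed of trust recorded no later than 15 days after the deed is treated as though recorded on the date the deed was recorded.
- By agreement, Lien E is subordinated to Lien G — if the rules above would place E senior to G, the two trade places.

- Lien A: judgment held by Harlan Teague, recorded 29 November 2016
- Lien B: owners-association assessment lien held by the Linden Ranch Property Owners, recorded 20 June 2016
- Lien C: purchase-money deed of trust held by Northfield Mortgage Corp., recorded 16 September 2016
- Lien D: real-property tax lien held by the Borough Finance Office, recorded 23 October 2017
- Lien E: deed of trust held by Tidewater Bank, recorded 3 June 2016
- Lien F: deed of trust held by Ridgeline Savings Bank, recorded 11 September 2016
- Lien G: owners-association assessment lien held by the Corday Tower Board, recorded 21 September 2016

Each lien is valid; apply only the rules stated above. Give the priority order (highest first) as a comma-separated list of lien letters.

Adjusting effective dates: C missed the 15-day window (181 days after the deed), so its recording date stands.
As a real-property tax lien, D is senior to every other lien.
The other liens, earliest effective date first: E (3 June 2016), B (20 June 2016), F (11 September 2016), C (16 September 2016), G (21 September 2016), A (29 November 2016).
E is senior to G before the subordination, so the two trade places.

D, G, B, F, C, E, A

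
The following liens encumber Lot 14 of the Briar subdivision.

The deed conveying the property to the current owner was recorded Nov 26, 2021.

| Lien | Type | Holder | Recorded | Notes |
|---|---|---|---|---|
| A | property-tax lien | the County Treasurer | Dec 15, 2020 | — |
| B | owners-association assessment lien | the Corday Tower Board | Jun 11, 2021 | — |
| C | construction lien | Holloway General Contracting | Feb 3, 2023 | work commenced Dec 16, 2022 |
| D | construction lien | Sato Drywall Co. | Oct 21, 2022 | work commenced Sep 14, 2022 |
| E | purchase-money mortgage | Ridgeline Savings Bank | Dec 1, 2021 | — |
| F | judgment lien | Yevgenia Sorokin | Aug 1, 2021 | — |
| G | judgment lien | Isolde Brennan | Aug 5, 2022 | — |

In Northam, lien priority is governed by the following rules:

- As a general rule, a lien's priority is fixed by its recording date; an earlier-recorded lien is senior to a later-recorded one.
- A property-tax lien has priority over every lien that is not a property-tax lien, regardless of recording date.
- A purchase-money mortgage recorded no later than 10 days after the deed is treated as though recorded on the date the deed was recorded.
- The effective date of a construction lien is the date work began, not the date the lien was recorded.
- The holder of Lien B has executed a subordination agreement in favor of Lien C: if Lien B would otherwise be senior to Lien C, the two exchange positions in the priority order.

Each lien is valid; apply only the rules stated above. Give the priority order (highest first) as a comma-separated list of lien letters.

First, effective dates: C relates back to Dec 16, 2022 (work commenced); D is treated as recorded Sep 14, 2022, the work-commencement date; E was recorded within the 10-day window, so its effective date is the deed date Nov 26, 2021.
A is a property-tax lien, so it outranks all other liens regardless of date.
Ordering the rest by effective date: B (Jun 11, 2021), F (Aug 1, 2021), E (Nov 26, 2021), G (Aug 5, 2022), D (Sep 14, 2022), C (Dec 16, 2022).
The subordination applies — B was senior to C — so B and C swap.

A, C, F, E, G, D, B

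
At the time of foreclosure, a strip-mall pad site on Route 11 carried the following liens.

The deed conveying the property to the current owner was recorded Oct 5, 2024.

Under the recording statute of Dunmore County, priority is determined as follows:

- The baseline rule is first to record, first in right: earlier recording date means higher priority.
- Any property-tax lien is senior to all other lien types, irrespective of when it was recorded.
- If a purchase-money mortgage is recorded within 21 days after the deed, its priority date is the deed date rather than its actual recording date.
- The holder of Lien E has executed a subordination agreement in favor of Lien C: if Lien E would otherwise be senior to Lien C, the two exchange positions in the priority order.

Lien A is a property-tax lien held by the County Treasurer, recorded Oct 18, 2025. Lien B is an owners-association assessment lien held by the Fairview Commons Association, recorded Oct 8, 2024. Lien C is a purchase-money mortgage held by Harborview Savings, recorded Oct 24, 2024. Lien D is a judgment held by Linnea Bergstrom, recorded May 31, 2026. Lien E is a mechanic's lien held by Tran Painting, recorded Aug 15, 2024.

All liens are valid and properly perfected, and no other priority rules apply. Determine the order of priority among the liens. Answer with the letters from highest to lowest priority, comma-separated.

A, C, E, B, D

First, effective dates: C's effective date is the deed date, Oct 5, 2024.
A, as a property-tax lien, has superpriority and ranks first.
Among the remaining liens, by effective date: E (Aug 15, 2024), C (Oct 5, 2024), B (Oct 8, 2024), D (May 31, 2026).
Because E would otherwise rank above C, the subordination swaps them.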